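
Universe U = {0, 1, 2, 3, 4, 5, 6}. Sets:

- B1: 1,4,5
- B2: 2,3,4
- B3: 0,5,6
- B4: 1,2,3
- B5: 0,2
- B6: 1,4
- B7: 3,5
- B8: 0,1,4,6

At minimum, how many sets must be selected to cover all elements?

3

B1, B2, B3 together cover {0, 1, 2, 3, 4, 5, 6} — every element.
No 2 of the 8 sets cover everything (all 28 pairs fall short), so 3 is minimum.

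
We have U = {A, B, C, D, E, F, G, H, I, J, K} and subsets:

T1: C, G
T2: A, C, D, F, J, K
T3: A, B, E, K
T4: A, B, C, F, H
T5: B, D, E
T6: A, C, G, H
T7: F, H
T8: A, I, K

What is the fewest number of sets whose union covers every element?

4

T2, T3, T6, T8 together cover {A, B, C, D, E, F, G, H, I, J, K} — every element.
No 3 of the 8 sets cover everything (all 56 triples fall short), so 4 is minimum.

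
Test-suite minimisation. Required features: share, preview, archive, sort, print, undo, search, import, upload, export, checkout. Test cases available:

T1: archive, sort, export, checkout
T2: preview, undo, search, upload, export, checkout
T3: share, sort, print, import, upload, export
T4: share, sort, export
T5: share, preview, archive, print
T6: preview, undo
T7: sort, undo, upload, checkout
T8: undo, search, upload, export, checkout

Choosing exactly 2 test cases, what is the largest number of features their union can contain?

Choosing T2, T3 covers {share, preview, sort, print, undo, search, import, upload, export, checkout} — 10 features.
No choice of 2 test cases does better; here archive is left uncovered.

10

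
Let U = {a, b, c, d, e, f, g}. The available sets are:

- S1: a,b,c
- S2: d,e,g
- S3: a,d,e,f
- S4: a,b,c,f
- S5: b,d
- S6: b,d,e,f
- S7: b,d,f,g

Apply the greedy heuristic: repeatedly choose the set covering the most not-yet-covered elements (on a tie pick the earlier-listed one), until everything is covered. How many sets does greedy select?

3

Pick 1: S3 covers 4 new elements (a, d, e, f).
Pick 2: S1 covers 2 new elements (b, c).
Pick 3: S2 covers 1 new elements (g).
Greedy uses 3 sets. (The true minimum is 2.)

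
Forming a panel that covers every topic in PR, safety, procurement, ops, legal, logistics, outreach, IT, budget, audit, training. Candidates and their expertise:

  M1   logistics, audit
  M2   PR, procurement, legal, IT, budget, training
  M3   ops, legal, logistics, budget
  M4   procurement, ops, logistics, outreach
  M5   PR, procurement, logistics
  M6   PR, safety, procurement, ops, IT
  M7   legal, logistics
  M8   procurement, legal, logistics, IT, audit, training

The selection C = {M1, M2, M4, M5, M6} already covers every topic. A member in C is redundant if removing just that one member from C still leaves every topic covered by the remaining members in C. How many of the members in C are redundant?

Drop M1: audit uncovered — not redundant.
Drop M2: legal, budget, training uncovered — not redundant.
Drop M4: outreach uncovered — not redundant.
Drop M5: the rest still cover every topic — redundant.
Drop M6: safety uncovered — not redundant.
1 redundant: M5.

1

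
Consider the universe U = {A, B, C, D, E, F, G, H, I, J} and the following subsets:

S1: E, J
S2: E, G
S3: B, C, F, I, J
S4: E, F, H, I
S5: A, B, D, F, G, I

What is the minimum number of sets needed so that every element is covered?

3

S3, S4, S5 together cover {A, B, C, D, E, F, G, H, I, J} — every element.
No 2 of the 5 sets cover everything (all 10 pairs fall short), so 3 is minimum.
Greedy (largest uncovered first) would take S5, S1, S3, S4 — 4 sets — but 3 suffice.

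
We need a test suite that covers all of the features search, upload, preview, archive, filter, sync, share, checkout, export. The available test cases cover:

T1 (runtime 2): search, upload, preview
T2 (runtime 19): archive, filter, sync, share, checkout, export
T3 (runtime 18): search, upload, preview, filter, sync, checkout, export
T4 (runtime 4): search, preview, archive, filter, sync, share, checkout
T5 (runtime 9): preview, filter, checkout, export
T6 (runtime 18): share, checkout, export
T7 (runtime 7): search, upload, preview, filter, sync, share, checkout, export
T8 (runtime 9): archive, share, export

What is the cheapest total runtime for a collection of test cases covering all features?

11

T4, T7 cover every feature at runtime 4 + 7 = 11.
Any cover uses at least 2 test cases; among all covering selections none totals below 11.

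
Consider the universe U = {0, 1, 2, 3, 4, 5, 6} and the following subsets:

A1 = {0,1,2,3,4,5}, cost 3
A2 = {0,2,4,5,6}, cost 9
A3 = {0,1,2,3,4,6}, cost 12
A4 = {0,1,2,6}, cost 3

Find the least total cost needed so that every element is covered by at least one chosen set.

A1, A4 cover every element at cost 3 + 3 = 6.
Any cover uses at least 2 sets; among all covering selections none totals below 6.

6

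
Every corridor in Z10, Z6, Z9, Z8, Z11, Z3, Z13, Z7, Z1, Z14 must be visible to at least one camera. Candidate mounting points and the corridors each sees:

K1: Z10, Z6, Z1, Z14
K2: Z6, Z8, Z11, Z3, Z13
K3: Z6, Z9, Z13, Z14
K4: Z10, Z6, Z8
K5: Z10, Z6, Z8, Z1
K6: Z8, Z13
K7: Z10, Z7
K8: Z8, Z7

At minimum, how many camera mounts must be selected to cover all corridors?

K1, K2, K3, K7 together cover {Z10, Z6, Z9, Z8, Z11, Z3, Z13, Z7, Z1, Z14} — every corridor.
No 3 of the 8 camera mounts cover everything (all 56 triples fall short), so 4 is minimum.

4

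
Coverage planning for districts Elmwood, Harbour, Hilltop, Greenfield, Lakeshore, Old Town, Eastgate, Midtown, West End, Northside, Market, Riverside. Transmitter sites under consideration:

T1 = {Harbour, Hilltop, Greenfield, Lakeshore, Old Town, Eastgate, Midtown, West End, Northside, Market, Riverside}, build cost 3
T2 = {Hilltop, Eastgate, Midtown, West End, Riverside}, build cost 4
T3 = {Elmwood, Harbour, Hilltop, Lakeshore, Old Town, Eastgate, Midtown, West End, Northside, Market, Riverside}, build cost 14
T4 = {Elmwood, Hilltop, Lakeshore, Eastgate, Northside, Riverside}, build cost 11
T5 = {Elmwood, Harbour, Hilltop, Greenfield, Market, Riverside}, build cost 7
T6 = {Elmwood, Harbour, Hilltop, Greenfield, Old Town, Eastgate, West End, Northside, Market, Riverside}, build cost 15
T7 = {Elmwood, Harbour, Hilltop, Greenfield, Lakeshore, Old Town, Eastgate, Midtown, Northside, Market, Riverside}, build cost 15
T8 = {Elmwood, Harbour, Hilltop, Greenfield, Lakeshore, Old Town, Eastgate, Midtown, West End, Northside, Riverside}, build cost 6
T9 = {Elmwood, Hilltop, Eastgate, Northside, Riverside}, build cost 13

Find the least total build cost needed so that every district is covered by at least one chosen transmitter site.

T1, T8 cover every district at build cost 3 + 6 = 9.
Any cover uses at least 2 transmitter sites; among all covering selections none totals below 9.

9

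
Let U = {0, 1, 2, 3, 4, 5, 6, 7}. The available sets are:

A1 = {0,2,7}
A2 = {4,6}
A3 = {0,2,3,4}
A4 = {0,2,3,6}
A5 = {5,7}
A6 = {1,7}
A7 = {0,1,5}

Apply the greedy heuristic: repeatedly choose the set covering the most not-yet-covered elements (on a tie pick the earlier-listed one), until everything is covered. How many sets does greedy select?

Pick 1: A3 covers 4 new elements (0, 2, 3, 4).
Pick 2: A5 covers 2 new elements (5, 7).
Pick 3: A2 covers 1 new elements (6).
Pick 4: A6 covers 1 new elements (1).
Greedy uses 4 sets.

4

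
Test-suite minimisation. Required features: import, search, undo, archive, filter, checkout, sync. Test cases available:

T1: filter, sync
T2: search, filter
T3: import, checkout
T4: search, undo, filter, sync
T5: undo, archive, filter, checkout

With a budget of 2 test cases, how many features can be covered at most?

6

Choosing T3, T4 covers {import, search, undo, filter, checkout, sync} — 6 features.
No choice of 2 test cases does better; here archive is left uncovered.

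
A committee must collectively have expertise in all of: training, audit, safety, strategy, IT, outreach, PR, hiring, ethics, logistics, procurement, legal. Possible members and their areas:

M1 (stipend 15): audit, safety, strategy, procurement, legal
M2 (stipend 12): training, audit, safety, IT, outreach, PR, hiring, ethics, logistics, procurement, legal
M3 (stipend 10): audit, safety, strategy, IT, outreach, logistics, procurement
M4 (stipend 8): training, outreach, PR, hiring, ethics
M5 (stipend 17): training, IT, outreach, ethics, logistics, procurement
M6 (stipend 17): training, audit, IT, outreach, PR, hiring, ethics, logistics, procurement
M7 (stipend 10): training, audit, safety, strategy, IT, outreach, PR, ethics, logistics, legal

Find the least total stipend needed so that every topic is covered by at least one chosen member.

22

M2, M3 cover every topic at stipend 12 + 10 = 22.
Any cover uses at least 2 members; among all covering selections none totals below 22.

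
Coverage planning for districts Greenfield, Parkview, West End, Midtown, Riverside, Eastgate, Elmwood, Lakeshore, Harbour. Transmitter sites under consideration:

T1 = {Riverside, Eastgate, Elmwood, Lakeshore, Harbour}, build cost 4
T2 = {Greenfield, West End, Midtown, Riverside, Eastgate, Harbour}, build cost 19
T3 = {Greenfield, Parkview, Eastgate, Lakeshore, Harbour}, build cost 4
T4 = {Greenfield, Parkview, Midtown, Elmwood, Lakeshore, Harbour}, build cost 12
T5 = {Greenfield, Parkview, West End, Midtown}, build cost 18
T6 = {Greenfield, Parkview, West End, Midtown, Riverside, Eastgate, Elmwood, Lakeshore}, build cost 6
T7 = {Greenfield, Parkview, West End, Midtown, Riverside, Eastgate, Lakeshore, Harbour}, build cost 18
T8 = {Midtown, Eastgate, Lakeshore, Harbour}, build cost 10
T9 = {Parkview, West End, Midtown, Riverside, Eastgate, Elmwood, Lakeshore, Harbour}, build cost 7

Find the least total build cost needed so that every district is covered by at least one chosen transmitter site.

10

T1, T6 cover every district at build cost 4 + 6 = 10.
Any cover uses at least 2 transmitter sites; among all covering selections none totals below 10.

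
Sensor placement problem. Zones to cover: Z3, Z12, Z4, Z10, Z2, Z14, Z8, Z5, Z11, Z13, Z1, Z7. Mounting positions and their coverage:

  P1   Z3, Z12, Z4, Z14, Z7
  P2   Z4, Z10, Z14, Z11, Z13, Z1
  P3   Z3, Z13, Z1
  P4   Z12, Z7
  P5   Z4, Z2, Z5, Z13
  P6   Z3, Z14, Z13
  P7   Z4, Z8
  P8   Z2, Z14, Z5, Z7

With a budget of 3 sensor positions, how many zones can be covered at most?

11

Choosing P1, P2, P5 covers {Z3, Z12, Z4, Z10, Z2, Z14, Z5, Z11, Z13, Z1, Z7} — 11 zones.
No choice of 3 sensor positions does better; here Z8 is left uncovered.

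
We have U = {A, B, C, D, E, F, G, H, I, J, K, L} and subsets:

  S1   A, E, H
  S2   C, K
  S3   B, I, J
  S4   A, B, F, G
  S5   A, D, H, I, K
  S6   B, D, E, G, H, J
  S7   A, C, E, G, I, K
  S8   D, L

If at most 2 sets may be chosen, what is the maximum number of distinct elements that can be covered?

Choosing S6, S7 covers {A, B, C, D, E, G, H, I, J, K} — 10 elements.
No choice of 2 sets does better; here F, L are left uncovered.

10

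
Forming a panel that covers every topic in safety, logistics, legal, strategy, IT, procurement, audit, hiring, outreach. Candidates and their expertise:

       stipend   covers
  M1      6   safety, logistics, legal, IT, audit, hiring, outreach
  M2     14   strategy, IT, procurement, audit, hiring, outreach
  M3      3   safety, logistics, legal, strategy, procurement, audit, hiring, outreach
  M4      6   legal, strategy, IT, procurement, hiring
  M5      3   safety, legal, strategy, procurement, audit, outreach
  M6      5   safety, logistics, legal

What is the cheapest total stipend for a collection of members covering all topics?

9

M1, M3 cover every topic at stipend 6 + 3 = 9.
Any cover uses at least 2 members; among all covering selections none totals below 9.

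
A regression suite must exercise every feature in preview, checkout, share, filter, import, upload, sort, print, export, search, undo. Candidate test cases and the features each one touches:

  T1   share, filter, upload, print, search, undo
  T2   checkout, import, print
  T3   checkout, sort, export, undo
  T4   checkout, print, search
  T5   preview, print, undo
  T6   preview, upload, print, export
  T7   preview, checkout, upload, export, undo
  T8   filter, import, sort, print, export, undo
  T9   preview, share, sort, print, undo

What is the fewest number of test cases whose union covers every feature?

3

T1, T7, T8 together cover {preview, checkout, share, filter, import, upload, sort, print, export, search, undo} — every feature.
No 2 of the 9 test cases cover everything (all 36 pairs fall short), so 3 is minimum.
Greedy (largest uncovered first) would take T1, T3, T2, T5 — 4 test cases — but 3 suffice.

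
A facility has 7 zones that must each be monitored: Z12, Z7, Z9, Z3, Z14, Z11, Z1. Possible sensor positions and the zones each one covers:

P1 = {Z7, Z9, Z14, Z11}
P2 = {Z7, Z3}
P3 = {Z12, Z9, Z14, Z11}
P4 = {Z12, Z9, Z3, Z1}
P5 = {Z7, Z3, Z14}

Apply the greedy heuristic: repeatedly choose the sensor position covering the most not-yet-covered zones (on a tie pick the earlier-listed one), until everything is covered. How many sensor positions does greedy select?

2

Pick 1: P1 covers 4 new zones (Z7, Z9, Z14, Z11).
Pick 2: P4 covers 3 new zones (Z12, Z3, Z1).
Greedy uses 2 sensor positions.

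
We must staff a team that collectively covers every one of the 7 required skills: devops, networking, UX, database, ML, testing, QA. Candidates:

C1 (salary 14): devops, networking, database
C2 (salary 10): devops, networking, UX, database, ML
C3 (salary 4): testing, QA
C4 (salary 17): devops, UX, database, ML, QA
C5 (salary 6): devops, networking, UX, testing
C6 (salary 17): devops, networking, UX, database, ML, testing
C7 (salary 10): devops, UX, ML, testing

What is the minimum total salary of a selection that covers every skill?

C2, C3 cover every skill at salary 10 + 4 = 14.
Any cover uses at least 2 candidates; among all covering selections none totals below 14.
Greedy by coverage-per-salary would pick C5, C3, C2 for 20 — worse than the optimum 14.

14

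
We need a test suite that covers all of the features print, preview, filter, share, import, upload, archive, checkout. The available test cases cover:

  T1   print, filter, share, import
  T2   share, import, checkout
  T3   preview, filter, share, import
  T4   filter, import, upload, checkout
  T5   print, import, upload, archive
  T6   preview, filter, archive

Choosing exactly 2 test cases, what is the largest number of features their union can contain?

7

Choosing T3, T5 covers {print, preview, filter, share, import, upload, archive} — 7 features.
No choice of 2 test cases does better; here checkout is left uncovered.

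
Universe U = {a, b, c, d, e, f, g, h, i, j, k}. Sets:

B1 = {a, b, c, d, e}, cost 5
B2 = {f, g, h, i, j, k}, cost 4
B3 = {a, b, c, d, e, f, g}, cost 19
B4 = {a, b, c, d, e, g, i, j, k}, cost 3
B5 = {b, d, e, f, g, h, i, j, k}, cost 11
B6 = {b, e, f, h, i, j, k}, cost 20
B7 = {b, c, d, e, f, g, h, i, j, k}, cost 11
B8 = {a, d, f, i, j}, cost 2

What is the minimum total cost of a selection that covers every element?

7

B2, B4 cover every element at cost 4 + 3 = 7.
Any cover uses at least 2 sets; among all covering selections none totals below 7.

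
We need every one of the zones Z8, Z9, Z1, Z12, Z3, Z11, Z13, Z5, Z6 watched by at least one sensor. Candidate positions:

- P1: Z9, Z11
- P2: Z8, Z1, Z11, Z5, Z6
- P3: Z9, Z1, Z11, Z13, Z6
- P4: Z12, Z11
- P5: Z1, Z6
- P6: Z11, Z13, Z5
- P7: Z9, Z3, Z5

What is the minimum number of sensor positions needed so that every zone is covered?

4

P2, P3, P4, P7 together cover {Z8, Z9, Z1, Z12, Z3, Z11, Z13, Z5, Z6} — every zone.
No 3 of the 7 sensor positions cover everything (all 35 triples fall short), so 4 is minimum.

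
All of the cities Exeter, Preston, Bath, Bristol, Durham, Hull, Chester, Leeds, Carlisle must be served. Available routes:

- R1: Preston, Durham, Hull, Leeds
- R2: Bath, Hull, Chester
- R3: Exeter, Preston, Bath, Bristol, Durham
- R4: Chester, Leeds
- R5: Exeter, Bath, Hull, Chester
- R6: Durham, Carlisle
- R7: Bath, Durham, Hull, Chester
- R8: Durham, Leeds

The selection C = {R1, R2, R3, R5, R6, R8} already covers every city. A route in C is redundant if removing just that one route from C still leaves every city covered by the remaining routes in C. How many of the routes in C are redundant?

4

Drop R1: the rest still cover every city — redundant.
Drop R2: the rest still cover every city — redundant.
Drop R3: Bristol uncovered — not redundant.
Drop R5: the rest still cover every city — redundant.
Drop R6: Carlisle uncovered — not redundant.
Drop R8: the rest still cover every city — redundant.
4 redundant: R1, R2, R5, R8.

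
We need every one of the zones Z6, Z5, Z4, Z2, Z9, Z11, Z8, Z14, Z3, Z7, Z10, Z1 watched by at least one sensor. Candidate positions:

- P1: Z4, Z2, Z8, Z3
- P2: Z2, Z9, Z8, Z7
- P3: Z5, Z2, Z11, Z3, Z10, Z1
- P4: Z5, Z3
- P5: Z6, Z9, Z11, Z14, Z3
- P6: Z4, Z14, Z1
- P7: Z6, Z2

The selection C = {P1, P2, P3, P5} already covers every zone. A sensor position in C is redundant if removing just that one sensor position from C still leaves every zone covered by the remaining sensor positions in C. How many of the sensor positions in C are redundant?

0

Drop P1: Z4 uncovered — not redundant.
Drop P2: Z7 uncovered — not redundant.
Drop P3: Z5, Z10, Z1 uncovered — not redundant.
Drop P5: Z6, Z14 uncovered — not redundant.
None of the sensor positions in C is redundant.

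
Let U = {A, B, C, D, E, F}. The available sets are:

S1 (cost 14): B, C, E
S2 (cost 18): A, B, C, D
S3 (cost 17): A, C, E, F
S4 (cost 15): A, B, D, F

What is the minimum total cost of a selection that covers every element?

S1, S4 cover every element at cost 14 + 15 = 29.
Any cover uses at least 2 sets; among all covering selections none totals below 29.

29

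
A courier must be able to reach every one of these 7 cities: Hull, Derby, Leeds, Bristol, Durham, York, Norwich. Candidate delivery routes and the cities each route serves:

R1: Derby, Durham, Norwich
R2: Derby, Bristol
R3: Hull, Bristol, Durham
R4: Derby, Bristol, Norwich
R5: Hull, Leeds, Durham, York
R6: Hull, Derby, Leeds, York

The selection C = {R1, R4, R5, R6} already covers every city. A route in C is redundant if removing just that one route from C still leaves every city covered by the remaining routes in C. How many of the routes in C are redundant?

3

Drop R1: the rest still cover every city — redundant.
Drop R4: Bristol uncovered — not redundant.
Drop R5: the rest still cover every city — redundant.
Drop R6: the rest still cover every city — redundant.
3 redundant: R1, R5, R6.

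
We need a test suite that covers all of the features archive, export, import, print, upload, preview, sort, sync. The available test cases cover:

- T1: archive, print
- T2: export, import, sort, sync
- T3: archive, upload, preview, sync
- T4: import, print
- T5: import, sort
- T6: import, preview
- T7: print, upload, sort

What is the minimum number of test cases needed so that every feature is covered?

3

T1, T2, T3 together cover {archive, export, import, print, upload, preview, sort, sync} — every feature.
No 2 of the 7 test cases cover everything (all 21 pairs fall short), so 3 is minimum.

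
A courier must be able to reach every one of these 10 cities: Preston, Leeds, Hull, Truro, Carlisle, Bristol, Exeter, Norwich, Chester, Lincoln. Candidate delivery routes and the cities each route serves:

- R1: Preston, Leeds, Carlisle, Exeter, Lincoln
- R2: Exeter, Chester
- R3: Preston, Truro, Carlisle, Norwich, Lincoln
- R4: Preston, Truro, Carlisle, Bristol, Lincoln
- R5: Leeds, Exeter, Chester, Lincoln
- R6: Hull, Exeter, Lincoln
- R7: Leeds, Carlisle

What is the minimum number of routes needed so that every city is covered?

4

R3, R4, R5, R6 together cover {Preston, Leeds, Hull, Truro, Carlisle, Bristol, Exeter, Norwich, Chester, Lincoln} — every city.
No 3 of the 7 routes cover everything (all 35 triples fall short), so 4 is minimum.
Greedy (largest uncovered first) would take R1, R3, R2, R4, R6 — 5 routes — but 4 suffice.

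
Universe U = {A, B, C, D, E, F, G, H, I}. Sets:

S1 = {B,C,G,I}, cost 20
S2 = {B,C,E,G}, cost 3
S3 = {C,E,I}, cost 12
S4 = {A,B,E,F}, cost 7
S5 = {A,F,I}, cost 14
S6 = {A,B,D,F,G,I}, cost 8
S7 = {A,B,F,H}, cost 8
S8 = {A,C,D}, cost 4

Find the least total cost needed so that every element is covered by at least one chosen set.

19

S2, S6, S7 cover every element at cost 3 + 8 + 8 = 19.
Any cover uses at least 3 sets; among all covering selections none totals below 19.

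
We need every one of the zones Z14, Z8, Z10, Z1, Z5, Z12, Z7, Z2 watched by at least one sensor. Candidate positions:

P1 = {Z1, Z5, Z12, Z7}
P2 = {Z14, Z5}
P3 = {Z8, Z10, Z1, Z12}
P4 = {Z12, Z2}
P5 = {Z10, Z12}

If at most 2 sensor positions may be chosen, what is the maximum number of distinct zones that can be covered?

Choosing P1, P3 covers {Z8, Z10, Z1, Z5, Z12, Z7} — 6 zones.
No choice of 2 sensor positions does better; here Z14, Z2 are left uncovered.

6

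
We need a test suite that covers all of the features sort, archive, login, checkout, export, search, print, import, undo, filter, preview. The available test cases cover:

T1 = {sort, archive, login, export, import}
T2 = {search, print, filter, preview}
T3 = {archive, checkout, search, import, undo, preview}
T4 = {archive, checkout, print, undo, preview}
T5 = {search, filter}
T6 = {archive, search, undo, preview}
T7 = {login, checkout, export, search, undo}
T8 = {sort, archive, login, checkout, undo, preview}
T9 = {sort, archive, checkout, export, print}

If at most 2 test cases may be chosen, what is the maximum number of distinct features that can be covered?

Choosing T1, T2 covers {sort, archive, login, export, search, print, import, filter, preview} — 9 features.
No choice of 2 test cases does better; here checkout, undo are left uncovered.

9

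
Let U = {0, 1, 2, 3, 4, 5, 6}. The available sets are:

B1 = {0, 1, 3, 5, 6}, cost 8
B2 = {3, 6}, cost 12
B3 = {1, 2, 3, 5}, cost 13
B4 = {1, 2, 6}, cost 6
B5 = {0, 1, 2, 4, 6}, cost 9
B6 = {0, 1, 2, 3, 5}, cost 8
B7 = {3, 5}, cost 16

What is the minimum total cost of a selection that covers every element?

B1, B5 cover every element at cost 8 + 9 = 17.
Any cover uses at least 2 sets; among all covering selections none totals below 17.

17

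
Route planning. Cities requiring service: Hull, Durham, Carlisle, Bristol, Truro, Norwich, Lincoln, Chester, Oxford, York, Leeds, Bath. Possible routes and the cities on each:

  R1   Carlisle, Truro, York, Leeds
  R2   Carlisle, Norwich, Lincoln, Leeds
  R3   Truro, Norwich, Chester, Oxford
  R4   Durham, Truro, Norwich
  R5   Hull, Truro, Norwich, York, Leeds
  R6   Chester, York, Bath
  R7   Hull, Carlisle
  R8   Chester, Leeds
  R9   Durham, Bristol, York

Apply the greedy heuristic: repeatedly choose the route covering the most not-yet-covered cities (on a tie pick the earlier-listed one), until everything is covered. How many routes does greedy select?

5

Pick 1: R5 covers 5 new cities (Hull, Truro, Norwich, York, Leeds).
Pick 2: R2 covers 2 new cities (Carlisle, Lincoln).
Pick 3: R3 covers 2 new cities (Chester, Oxford).
Pick 4: R9 covers 2 new cities (Durham, Bristol).
Pick 5: R6 covers 1 new cities (Bath).
Greedy uses 5 routes.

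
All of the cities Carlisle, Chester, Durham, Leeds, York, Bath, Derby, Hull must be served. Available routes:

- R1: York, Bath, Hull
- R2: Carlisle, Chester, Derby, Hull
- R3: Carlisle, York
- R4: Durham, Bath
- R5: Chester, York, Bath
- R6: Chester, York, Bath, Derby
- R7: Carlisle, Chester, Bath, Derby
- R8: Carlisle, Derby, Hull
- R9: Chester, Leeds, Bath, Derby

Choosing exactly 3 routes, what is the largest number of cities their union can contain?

7

Choosing R1, R2, R4 covers {Carlisle, Chester, Durham, York, Bath, Derby, Hull} — 7 cities.
No choice of 3 routes does better; here Leeds is left uncovered.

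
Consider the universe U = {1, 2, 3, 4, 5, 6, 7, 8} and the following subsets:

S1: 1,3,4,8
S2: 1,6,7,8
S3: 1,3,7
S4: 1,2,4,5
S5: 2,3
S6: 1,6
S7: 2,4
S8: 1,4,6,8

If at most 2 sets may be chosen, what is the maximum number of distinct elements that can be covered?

Choosing S2, S4 covers {1, 2, 4, 5, 6, 7, 8} — 7 elements.
No choice of 2 sets does better; here 3 is left uncovered.

7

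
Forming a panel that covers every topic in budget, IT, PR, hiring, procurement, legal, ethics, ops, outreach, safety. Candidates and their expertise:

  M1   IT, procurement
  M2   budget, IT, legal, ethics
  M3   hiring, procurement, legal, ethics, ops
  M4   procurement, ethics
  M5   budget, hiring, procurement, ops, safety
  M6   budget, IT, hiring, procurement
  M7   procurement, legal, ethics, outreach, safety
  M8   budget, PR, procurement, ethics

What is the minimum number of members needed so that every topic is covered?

4

M1, M3, M7, M8 together cover {budget, IT, PR, hiring, procurement, legal, ethics, ops, outreach, safety} — every topic.
No 3 of the 8 members cover everything (all 56 triples fall short), so 4 is minimum.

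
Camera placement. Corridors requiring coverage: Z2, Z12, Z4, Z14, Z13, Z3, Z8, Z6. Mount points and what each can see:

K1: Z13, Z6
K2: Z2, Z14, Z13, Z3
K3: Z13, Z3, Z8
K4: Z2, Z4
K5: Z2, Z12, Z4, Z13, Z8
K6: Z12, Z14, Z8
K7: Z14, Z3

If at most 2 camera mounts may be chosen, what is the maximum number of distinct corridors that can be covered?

7

Choosing K2, K5 covers {Z2, Z12, Z4, Z14, Z13, Z3, Z8} — 7 corridors.
No choice of 2 camera mounts does better; here Z6 is left uncovered.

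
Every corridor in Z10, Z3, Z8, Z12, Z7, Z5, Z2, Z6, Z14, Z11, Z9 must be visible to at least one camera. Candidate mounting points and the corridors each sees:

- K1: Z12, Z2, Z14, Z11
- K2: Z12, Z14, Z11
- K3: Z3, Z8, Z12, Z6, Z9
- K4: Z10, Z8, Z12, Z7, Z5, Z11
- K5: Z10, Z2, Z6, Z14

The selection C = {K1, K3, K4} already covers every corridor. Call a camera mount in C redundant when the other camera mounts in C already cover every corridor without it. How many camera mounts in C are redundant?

Drop K1: Z2, Z14 uncovered — not redundant.
Drop K3: Z3, Z6, Z9 uncovered — not redundant.
Drop K4: Z10, Z7, Z5 uncovered — not redundant.
None of the camera mounts in C is redundant.

0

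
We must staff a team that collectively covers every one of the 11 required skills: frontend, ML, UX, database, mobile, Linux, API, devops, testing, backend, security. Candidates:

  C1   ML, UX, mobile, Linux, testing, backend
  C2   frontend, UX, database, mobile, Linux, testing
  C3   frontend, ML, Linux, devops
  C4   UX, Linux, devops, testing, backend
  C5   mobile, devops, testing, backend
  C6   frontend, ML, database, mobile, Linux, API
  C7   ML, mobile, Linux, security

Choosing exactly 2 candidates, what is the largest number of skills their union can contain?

Choosing C4, C6 covers {frontend, ML, UX, database, mobile, Linux, API, devops, testing, backend} — 10 skills.
No choice of 2 candidates does better; here security is left uncovered.

10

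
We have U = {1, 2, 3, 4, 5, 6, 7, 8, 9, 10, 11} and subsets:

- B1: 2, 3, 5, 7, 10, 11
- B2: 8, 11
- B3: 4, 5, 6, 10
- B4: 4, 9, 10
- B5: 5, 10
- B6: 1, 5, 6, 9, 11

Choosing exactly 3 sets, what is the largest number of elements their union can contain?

Choosing B1, B2, B6 covers {1, 2, 3, 5, 6, 7, 8, 9, 10, 11} — 10 elements.
No choice of 3 sets does better; here 4 is left uncovered.

10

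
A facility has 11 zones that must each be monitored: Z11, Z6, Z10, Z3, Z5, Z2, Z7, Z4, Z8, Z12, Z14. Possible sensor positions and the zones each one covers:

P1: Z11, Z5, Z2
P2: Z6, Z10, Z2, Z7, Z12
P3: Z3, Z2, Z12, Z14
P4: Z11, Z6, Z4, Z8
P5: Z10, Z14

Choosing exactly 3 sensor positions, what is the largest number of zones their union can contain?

Choosing P2, P3, P4 covers {Z11, Z6, Z10, Z3, Z2, Z7, Z4, Z8, Z12, Z14} — 10 zones.
No choice of 3 sensor positions does better; here Z5 is left uncovered.

10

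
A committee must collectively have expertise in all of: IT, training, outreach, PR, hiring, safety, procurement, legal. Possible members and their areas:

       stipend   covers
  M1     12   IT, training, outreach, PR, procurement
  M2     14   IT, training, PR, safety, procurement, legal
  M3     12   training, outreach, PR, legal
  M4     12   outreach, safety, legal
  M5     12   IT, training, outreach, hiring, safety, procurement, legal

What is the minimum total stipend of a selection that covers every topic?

24

M1, M5 cover every topic at stipend 12 + 12 = 24.
Any cover uses at least 2 members; among all covering selections none totals below 24.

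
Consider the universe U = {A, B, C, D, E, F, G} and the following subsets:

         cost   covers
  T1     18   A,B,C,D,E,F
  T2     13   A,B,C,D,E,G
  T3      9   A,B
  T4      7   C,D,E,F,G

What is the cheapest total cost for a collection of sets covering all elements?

16

T3, T4 cover every element at cost 9 + 7 = 16.
Any cover uses at least 2 sets; among all covering selections none totals below 16.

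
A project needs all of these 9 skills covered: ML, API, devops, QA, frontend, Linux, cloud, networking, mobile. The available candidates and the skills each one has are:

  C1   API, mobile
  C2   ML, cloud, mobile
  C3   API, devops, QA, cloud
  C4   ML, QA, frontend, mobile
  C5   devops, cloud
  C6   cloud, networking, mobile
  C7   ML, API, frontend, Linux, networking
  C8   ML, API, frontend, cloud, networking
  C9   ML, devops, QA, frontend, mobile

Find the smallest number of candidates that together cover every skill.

3

C1, C3, C7 together cover {ML, API, devops, QA, frontend, Linux, cloud, networking, mobile} — every skill.
No 2 of the 9 candidates cover everything (all 36 pairs fall short), so 3 is minimum.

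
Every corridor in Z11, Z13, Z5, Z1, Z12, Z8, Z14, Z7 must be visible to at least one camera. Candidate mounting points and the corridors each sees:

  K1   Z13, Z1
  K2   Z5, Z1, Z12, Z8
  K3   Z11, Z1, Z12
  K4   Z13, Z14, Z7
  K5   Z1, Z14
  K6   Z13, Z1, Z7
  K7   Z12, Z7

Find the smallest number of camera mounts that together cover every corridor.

K2, K3, K4 together cover {Z11, Z13, Z5, Z1, Z12, Z8, Z14, Z7} — every corridor.
No 2 of the 7 camera mounts cover everything (all 21 pairs fall short), so 3 is minimum.

3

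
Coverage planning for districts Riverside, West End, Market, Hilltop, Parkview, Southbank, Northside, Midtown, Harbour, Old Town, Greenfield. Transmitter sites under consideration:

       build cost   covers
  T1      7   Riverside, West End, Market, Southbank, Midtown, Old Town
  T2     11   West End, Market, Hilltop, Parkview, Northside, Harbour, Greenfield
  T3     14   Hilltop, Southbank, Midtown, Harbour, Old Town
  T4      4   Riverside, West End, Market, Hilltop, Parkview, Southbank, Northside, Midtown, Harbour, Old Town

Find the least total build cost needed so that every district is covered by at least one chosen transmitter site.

T2, T4 cover every district at build cost 11 + 4 = 15.
Any cover uses at least 2 transmitter sites; among all covering selections none totals below 15.

15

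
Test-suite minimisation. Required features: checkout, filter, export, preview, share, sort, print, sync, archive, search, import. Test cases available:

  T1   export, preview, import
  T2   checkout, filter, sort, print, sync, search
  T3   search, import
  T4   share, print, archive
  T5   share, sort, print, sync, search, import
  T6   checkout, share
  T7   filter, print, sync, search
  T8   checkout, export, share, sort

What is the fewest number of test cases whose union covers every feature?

3

T1, T2, T4 together cover {checkout, filter, export, preview, share, sort, print, sync, archive, search, import} — every feature.
No 2 of the 8 test cases cover everything (all 28 pairs fall short), so 3 is minimum.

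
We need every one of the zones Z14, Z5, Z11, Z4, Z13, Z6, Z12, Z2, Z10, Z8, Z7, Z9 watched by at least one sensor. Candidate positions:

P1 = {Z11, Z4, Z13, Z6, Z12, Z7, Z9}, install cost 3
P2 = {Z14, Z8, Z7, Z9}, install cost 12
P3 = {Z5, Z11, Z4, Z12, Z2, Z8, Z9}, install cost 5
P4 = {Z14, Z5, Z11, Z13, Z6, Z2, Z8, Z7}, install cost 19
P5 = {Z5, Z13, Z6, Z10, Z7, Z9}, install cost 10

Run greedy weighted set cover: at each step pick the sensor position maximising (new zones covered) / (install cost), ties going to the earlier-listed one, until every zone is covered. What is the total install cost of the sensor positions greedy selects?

30

Pick 1: P1 adds 7 new (Z11, Z4, Z13, Z6, Z12, Z7, Z9) at install cost 3 (ratio 7/3).
Pick 2: P3 adds 3 new (Z5, Z2, Z8) at install cost 5 (ratio 3/5).
Pick 3: P5 adds 1 new (Z10) at install cost 10 (ratio 1/10).
Pick 4: P2 adds 1 new (Z14) at install cost 12 (ratio 1/12).
Greedy total install cost: 3 + 5 + 10 + 12 = 30. (The true optimum is 27, so greedy overshoots here.)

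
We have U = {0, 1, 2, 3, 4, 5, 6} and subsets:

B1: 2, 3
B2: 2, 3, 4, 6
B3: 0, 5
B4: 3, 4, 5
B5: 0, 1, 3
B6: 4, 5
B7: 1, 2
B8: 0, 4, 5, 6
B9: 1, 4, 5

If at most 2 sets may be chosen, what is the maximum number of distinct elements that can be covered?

6

Choosing B1, B8 covers {0, 2, 3, 4, 5, 6} — 6 elements.
No choice of 2 sets does better; here 1 is left uncovered.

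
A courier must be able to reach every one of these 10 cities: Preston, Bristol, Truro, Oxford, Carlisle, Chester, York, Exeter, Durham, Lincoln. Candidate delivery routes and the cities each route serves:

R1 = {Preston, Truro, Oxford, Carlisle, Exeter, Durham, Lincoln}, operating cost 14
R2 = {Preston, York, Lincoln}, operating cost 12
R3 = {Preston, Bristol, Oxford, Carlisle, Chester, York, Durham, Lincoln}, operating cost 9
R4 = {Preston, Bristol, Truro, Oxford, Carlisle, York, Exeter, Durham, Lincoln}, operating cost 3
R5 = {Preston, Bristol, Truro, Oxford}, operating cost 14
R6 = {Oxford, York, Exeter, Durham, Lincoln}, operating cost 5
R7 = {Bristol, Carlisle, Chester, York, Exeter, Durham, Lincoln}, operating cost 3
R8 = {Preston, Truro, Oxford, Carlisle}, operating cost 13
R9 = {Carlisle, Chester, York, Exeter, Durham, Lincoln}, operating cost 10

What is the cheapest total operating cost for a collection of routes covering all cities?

R4, R7 cover every city at operating cost 3 + 3 = 6.
Any cover uses at least 2 routes; among all covering selections none totals below 6.

6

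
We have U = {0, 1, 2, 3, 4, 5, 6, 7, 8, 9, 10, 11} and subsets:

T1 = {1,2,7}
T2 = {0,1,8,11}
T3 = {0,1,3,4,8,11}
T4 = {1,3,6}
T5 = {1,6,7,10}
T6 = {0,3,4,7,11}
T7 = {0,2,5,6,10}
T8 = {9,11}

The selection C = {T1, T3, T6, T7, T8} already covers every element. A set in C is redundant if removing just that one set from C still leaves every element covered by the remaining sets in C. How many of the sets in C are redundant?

2

Drop T1: the rest still cover every element — redundant.
Drop T3: 8 uncovered — not redundant.
Drop T6: the rest still cover every element — redundant.
Drop T7: 5, 6, 10 uncovered — not redundant.
Drop T8: 9 uncovered — not redundant.
2 redundant: T1, T6.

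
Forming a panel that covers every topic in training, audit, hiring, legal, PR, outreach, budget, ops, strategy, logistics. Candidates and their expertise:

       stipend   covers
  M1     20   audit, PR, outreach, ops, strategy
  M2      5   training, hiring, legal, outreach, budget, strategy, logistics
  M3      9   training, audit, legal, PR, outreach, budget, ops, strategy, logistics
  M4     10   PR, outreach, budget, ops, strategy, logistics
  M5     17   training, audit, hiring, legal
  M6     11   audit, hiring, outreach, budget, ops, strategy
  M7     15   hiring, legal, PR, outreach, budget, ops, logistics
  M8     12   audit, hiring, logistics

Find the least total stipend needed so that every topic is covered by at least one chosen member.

M2, M3 cover every topic at stipend 5 + 9 = 14.
Any cover uses at least 2 members; among all covering selections none totals below 14.

14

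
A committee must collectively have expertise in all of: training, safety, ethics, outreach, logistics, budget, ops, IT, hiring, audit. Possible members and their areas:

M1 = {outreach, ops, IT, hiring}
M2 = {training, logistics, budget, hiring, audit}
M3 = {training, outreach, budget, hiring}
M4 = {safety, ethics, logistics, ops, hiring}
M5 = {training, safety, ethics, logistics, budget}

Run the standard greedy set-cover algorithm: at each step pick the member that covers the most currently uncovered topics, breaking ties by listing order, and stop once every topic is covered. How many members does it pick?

3

Pick 1: M2 covers 5 new topics (training, logistics, budget, hiring, audit).
Pick 2: M1 covers 3 new topics (outreach, ops, IT).
Pick 3: M4 covers 2 new topics (safety, ethics).
Greedy uses 3 members.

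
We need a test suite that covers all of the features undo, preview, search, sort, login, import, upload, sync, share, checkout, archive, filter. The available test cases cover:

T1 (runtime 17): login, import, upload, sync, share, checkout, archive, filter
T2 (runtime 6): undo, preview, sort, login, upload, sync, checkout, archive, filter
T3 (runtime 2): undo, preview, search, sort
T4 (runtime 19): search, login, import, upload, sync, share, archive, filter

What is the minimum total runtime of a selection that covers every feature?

T1, T3 cover every feature at runtime 17 + 2 = 19.
Any cover uses at least 2 test cases; among all covering selections none totals below 19.
Greedy by coverage-per-runtime would pick T3, T2, T1 for 25 — worse than the optimum 19.

19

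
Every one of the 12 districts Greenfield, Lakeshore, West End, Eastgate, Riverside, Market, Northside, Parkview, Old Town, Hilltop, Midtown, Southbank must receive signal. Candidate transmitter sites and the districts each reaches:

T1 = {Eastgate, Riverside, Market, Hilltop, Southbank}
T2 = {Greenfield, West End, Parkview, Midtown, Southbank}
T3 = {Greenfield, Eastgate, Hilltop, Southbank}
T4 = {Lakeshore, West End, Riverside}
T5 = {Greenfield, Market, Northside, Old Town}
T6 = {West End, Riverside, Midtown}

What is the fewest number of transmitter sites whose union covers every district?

4

T1, T2, T4, T5 together cover {Greenfield, Lakeshore, West End, Eastgate, Riverside, Market, Northside, Parkview, Old Town, Hilltop, Midtown, Southbank} — every district.
No 3 of the 6 transmitter sites cover everything (all 20 triples fall short), so 4 is minimum.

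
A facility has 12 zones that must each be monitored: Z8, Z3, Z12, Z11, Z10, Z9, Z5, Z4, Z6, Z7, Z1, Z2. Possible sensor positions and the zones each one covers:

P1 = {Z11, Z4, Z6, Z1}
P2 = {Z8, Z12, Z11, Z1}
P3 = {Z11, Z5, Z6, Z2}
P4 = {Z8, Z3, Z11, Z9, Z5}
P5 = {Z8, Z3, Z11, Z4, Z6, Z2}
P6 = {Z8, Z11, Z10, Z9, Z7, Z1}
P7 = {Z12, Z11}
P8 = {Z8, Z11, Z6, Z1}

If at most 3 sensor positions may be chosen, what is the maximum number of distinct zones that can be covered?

Choosing P2, P5, P6 covers {Z8, Z3, Z12, Z11, Z10, Z9, Z4, Z6, Z7, Z1, Z2} — 11 zones.
No choice of 3 sensor positions does better; here Z5 is left uncovered.

11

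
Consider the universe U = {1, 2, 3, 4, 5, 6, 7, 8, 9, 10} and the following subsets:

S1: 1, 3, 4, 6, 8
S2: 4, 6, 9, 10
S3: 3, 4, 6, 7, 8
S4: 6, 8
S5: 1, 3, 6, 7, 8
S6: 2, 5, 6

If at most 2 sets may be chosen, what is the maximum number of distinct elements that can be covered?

8

Choosing S2, S5 covers {1, 3, 4, 6, 7, 8, 9, 10} — 8 elements.
No choice of 2 sets does better; here 2, 5 are left uncovered.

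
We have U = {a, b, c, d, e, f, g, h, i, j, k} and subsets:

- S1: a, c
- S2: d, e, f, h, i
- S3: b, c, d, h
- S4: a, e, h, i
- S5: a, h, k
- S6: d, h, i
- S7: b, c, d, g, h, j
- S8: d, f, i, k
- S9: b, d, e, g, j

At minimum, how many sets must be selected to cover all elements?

3

S2, S5, S7 together cover {a, b, c, d, e, f, g, h, i, j, k} — every element.
No 2 of the 9 sets cover everything (all 36 pairs fall short), so 3 is minimum.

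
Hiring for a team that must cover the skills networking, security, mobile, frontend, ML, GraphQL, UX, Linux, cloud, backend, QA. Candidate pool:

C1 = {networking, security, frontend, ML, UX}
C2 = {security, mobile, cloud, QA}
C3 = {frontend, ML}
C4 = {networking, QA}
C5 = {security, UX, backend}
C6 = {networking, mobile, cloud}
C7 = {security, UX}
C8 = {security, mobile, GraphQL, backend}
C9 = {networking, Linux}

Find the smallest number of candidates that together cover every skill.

C1, C2, C8, C9 together cover {networking, security, mobile, frontend, ML, GraphQL, UX, Linux, cloud, backend, QA} — every skill.
No 3 of the 9 candidates cover everything (all 84 triples fall short), so 4 is minimum.

4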